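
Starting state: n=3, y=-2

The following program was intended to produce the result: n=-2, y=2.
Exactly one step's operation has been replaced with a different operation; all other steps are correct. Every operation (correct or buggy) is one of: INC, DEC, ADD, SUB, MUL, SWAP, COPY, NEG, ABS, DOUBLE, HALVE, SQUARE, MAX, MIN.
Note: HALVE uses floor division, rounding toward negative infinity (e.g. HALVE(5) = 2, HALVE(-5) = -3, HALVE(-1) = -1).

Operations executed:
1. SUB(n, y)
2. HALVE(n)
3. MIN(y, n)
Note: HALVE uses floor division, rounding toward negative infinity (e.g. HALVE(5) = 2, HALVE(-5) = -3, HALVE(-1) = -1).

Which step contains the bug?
Step 3

Trace with buggy code:
Initial: n=3, y=-2
After step 1: n=5, y=-2
After step 2: n=2, y=-2
After step 3: n=2, y=-2
Actual final n=2, y=-2 ≠ expected n=-2, y=2.
Step 3 is the only position where a single-operation replacement can produce the expected result.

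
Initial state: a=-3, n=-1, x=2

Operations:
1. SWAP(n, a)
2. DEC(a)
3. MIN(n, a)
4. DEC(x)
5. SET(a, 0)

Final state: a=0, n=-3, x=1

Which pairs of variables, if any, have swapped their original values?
None

Comparing initial and final values:
n: -1 → -3
a: -3 → 0
x: 2 → 1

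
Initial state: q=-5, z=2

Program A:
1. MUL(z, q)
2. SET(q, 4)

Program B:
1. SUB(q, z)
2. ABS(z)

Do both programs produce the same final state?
No

Program A final state: q=4, z=-10
Program B final state: q=-7, z=2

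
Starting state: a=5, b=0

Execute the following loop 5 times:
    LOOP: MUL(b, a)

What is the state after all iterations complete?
a=5, b=0

Iteration trace:
Start: a=5, b=0
After iteration 1: a=5, b=0
After iteration 2: a=5, b=0
After iteration 3: a=5, b=0
After iteration 4: a=5, b=0
After iteration 5: a=5, b=0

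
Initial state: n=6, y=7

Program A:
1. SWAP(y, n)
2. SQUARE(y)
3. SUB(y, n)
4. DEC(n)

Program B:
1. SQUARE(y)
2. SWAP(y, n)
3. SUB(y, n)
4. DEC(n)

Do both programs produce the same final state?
No

Program A final state: n=6, y=29
Program B final state: n=48, y=-43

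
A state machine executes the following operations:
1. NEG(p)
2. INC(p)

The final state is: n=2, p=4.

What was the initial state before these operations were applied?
n=2, p=-3

Working backwards:
Final state: n=2, p=4
Before step 2 (INC(p)): n=2, p=3
Before step 1 (NEG(p)): n=2, p=-3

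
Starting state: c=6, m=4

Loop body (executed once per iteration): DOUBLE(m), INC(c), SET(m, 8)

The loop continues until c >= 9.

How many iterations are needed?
3

Tracing iterations:
Initial: c=6, m=4
After iteration 1: c=7, m=8
After iteration 2: c=8, m=8
After iteration 3: c=9, m=8
c >= 9 now holds, so the loop exits after 3 iterations.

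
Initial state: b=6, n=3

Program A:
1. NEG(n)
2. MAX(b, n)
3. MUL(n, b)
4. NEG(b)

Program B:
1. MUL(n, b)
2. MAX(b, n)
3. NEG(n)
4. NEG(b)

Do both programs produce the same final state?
No

Program A final state: b=-6, n=-18
Program B final state: b=-18, n=-18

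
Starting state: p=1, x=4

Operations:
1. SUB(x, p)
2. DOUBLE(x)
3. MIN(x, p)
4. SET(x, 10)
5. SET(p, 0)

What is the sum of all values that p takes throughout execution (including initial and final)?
5

Values of p at each step:
Initial: p = 1
After step 1: p = 1
After step 2: p = 1
After step 3: p = 1
After step 4: p = 1
After step 5: p = 0
Sum = 1 + 1 + 1 + 1 + 1 + 0 = 5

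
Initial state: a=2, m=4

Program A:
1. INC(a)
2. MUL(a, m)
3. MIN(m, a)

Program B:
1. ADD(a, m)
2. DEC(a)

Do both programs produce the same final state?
No

Program A final state: a=12, m=4
Program B final state: a=5, m=4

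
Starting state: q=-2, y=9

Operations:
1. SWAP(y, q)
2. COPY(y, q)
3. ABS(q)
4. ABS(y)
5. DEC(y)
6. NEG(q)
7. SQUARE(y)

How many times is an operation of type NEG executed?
1

Counting NEG operations:
Step 6: NEG(q) ← NEG
Total: 1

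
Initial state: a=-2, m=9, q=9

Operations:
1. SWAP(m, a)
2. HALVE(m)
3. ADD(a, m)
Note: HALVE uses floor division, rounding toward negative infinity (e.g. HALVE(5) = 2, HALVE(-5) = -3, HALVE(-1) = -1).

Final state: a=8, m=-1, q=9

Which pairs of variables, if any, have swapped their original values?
None

Comparing initial and final values:
m: 9 → -1
q: 9 → 9
a: -2 → 8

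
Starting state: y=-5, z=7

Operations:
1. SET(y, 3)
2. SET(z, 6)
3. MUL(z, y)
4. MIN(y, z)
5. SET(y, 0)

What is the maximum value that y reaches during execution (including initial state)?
3

Values of y at each step:
Initial: y = -5
After step 1: y = 3 ← maximum
After step 2: y = 3
After step 3: y = 3
After step 4: y = 3
After step 5: y = 0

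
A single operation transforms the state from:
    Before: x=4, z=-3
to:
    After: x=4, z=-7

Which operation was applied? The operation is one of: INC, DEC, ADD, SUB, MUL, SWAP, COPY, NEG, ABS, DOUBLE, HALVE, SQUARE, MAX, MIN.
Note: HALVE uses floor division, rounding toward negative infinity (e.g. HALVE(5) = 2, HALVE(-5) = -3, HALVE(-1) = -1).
SUB(z, x)

Analyzing the change:
Before: x=4, z=-3
After: x=4, z=-7
Variable z changed from -3 to -7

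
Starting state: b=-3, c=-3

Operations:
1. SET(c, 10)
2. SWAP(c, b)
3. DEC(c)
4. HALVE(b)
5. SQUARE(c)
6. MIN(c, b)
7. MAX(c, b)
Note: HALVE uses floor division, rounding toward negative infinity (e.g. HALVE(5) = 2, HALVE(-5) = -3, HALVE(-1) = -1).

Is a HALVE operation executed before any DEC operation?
No

First HALVE: step 4
First DEC: step 3
Since 4 > 3, DEC comes first.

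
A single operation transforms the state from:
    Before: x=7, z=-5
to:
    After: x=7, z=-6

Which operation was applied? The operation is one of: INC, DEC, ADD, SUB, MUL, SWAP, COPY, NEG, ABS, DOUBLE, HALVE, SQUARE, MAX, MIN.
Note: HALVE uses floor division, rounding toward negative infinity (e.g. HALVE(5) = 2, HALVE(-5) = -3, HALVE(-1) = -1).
DEC(z)

Analyzing the change:
Before: x=7, z=-5
After: x=7, z=-6
Variable z changed from -5 to -6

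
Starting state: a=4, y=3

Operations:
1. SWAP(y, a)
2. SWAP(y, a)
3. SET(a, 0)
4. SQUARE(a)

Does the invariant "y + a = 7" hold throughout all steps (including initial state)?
No, violated after step 3

The invariant is violated after step 3.

State at each step:
Initial: a=4, y=3
After step 1: a=3, y=4
After step 2: a=4, y=3
After step 3: a=0, y=3
After step 4: a=0, y=3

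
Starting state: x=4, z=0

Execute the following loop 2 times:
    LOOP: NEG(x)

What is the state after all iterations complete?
x=4, z=0

Iteration trace:
Start: x=4, z=0
After iteration 1: x=-4, z=0
After iteration 2: x=4, z=0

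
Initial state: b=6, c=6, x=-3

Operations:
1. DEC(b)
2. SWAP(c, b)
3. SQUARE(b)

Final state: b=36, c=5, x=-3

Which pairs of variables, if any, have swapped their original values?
None

Comparing initial and final values:
x: -3 → -3
c: 6 → 5
b: 6 → 36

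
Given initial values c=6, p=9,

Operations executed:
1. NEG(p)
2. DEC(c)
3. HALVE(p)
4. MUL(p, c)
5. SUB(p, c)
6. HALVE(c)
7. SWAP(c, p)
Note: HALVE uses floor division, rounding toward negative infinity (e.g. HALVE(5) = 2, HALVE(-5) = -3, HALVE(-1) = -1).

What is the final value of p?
p = 2

Tracing execution:
Step 1: NEG(p) → p = -9
Step 2: DEC(c) → p = -9
Step 3: HALVE(p) → p = -5
Step 4: MUL(p, c) → p = -25
Step 5: SUB(p, c) → p = -30
Step 6: HALVE(c) → p = -30
Step 7: SWAP(c, p) → p = 2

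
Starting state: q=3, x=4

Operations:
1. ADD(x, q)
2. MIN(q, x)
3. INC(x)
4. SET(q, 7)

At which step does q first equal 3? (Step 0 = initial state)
Step 0

Tracing q:
Initial: q = 3 ← first occurrence
After step 1: q = 3
After step 2: q = 3
After step 3: q = 3
After step 4: q = 7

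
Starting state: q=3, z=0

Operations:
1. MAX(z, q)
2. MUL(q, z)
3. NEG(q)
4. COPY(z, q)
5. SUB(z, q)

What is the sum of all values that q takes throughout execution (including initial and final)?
-12

Values of q at each step:
Initial: q = 3
After step 1: q = 3
After step 2: q = 9
After step 3: q = -9
After step 4: q = -9
After step 5: q = -9
Sum = 3 + 3 + 9 + -9 + -9 + -9 = -12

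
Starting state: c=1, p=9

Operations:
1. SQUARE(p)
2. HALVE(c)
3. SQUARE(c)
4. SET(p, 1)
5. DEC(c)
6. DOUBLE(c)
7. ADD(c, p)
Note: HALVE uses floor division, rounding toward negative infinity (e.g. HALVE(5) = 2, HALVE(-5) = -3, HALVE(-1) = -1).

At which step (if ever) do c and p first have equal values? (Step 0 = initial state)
Never

c and p never become equal during execution.

Comparing values at each step:
Initial: c=1, p=9
After step 1: c=1, p=81
After step 2: c=0, p=81
After step 3: c=0, p=81
After step 4: c=0, p=1
After step 5: c=-1, p=1
After step 6: c=-2, p=1
After step 7: c=-1, p=1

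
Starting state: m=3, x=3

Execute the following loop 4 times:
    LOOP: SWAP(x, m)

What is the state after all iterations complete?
m=3, x=3

Iteration trace:
Start: m=3, x=3
After iteration 1: m=3, x=3
After iteration 2: m=3, x=3
After iteration 3: m=3, x=3
After iteration 4: m=3, x=3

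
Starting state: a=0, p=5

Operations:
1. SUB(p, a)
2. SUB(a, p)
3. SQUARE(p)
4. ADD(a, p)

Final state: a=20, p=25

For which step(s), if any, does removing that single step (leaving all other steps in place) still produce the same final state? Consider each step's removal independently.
Step(s) 1

Testing removal of each single step:
Without step 1: final = a=20, p=25 (same)
Without step 2: final = a=25, p=25 (different)
Without step 3: final = a=0, p=5 (different)
Without step 4: final = a=-5, p=25 (different)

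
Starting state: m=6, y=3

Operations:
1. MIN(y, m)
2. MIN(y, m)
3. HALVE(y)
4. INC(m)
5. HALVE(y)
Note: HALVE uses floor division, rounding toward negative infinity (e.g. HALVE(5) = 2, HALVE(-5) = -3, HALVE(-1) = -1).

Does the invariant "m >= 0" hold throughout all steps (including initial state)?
Yes

The invariant holds at every step.

State at each step:
Initial: m=6, y=3
After step 1: m=6, y=3
After step 2: m=6, y=3
After step 3: m=6, y=1
After step 4: m=7, y=1
After step 5: m=7, y=0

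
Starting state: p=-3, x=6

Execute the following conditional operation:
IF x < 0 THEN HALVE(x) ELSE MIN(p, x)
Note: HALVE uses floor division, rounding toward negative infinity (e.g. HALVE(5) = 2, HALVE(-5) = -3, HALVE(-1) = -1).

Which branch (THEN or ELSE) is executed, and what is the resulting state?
Branch: ELSE, Final state: p=-3, x=6

Evaluating condition: x < 0
x = 6
Condition is False, so ELSE branch executes
After MIN(p, x): p=-3, x=6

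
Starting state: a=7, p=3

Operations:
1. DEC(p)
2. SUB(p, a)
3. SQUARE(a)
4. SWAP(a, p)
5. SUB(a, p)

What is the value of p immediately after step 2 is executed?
p = -5

Tracing p through execution:
Initial: p = 3
After step 1 (DEC(p)): p = 2
After step 2 (SUB(p, a)): p = -5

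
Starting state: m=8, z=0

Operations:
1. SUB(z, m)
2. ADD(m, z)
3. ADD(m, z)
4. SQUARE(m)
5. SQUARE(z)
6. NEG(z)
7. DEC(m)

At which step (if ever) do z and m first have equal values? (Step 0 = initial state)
Step 3

z and m first become equal after step 3.

Comparing values at each step:
Initial: z=0, m=8
After step 1: z=-8, m=8
After step 2: z=-8, m=0
After step 3: z=-8, m=-8 ← equal!
After step 4: z=-8, m=64
After step 5: z=64, m=64 ← equal!
After step 6: z=-64, m=64
After step 7: z=-64, m=63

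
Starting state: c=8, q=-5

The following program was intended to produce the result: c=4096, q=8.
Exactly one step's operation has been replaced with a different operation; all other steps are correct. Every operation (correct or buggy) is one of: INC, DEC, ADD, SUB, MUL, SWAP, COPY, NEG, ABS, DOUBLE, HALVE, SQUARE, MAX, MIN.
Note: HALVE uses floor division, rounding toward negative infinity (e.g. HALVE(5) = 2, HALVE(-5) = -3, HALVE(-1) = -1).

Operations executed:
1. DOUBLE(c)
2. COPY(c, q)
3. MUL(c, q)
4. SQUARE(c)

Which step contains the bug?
Step 1

Trace with buggy code:
Initial: c=8, q=-5
After step 1: c=16, q=-5
After step 2: c=-5, q=-5
After step 3: c=25, q=-5
After step 4: c=625, q=-5
Actual final c=625, q=-5 ≠ expected c=4096, q=8.
Step 1 is the only position where a single-operation replacement can produce the expected result.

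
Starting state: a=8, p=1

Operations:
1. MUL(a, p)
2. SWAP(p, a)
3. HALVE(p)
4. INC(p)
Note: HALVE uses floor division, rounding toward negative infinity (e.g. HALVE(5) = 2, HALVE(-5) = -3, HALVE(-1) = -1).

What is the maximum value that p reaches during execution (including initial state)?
8

Values of p at each step:
Initial: p = 1
After step 1: p = 1
After step 2: p = 8 ← maximum
After step 3: p = 4
After step 4: p = 5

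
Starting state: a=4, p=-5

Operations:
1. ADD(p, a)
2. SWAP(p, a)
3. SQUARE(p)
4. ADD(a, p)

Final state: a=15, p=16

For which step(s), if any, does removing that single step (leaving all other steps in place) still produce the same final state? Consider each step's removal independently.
None - removing any single step changes the final result

Testing removal of each single step:
Without step 1: final = a=11, p=16 (different)
Without step 2: final = a=5, p=1 (different)
Without step 3: final = a=3, p=4 (different)
Without step 4: final = a=-1, p=16 (different)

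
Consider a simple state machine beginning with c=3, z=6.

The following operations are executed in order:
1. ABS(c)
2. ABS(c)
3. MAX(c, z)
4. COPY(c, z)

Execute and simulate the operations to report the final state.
{c: 6, z: 6}

Step-by-step execution:
Initial: c=3, z=6
After step 1 (ABS(c)): c=3, z=6
After step 2 (ABS(c)): c=3, z=6
After step 3 (MAX(c, z)): c=6, z=6
After step 4 (COPY(c, z)): c=6, z=6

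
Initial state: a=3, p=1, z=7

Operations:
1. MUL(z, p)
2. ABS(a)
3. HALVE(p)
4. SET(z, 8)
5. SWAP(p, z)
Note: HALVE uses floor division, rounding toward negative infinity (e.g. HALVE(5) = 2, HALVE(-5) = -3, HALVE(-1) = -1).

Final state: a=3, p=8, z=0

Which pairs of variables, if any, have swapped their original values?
None

Comparing initial and final values:
z: 7 → 0
a: 3 → 3
p: 1 → 8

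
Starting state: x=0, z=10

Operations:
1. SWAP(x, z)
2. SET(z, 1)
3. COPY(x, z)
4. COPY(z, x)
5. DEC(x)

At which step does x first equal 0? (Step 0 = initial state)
Step 0

Tracing x:
Initial: x = 0 ← first occurrence
After step 1: x = 10
After step 2: x = 10
After step 3: x = 1
After step 4: x = 1
After step 5: x = 0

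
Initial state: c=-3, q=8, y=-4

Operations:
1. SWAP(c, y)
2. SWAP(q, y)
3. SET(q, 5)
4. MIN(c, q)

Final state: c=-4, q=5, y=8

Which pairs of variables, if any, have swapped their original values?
None

Comparing initial and final values:
c: -3 → -4
q: 8 → 5
y: -4 → 8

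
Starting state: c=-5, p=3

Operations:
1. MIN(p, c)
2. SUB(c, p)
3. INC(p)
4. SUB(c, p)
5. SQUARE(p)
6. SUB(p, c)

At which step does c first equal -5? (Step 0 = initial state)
Step 0

Tracing c:
Initial: c = -5 ← first occurrence
After step 1: c = -5
After step 2: c = 0
After step 3: c = 0
After step 4: c = 4
After step 5: c = 4
After step 6: c = 4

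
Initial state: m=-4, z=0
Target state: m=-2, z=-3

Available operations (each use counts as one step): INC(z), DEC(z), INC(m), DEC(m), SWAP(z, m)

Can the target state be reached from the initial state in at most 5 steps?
Yes

Path (4 steps): DEC(z) → DEC(z) → INC(m) → SWAP(z, m)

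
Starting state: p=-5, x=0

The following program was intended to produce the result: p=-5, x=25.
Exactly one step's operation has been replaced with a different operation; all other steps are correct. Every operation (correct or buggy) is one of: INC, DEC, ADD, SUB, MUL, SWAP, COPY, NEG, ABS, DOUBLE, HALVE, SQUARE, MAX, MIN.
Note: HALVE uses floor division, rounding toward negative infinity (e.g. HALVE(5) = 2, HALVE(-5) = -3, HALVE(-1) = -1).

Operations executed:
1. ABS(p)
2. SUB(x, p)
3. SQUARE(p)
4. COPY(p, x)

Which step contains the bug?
Step 4

Trace with buggy code:
Initial: p=-5, x=0
After step 1: p=5, x=0
After step 2: p=5, x=-5
After step 3: p=25, x=-5
After step 4: p=-5, x=-5
Actual final p=-5, x=-5 ≠ expected p=-5, x=25.
Step 4 is the only position where a single-operation replacement can produce the expected result.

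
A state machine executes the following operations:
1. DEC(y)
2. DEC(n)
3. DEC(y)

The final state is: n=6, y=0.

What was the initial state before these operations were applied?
n=7, y=2

Working backwards:
Final state: n=6, y=0
Before step 3 (DEC(y)): n=6, y=1
Before step 2 (DEC(n)): n=7, y=1
Before step 1 (DEC(y)): n=7, y=2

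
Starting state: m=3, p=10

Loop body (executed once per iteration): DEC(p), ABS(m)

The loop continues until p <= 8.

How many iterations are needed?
2

Tracing iterations:
Initial: m=3, p=10
After iteration 1: m=3, p=9
After iteration 2: m=3, p=8
p <= 8 now holds, so the loop exits after 2 iterations.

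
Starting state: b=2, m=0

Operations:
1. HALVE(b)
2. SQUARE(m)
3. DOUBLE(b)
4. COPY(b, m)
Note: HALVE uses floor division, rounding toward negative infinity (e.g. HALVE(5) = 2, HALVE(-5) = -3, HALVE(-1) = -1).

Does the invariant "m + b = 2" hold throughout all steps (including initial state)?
No, violated after step 1

The invariant is violated after step 1.

State at each step:
Initial: b=2, m=0
After step 1: b=1, m=0
After step 2: b=1, m=0
After step 3: b=2, m=0
After step 4: b=0, m=0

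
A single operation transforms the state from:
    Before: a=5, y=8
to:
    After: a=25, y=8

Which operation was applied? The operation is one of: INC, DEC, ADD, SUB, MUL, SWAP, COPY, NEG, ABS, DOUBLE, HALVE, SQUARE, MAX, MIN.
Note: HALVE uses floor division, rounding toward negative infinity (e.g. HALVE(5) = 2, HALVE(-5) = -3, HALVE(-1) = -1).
SQUARE(a)

Analyzing the change:
Before: a=5, y=8
After: a=25, y=8
Variable a changed from 5 to 25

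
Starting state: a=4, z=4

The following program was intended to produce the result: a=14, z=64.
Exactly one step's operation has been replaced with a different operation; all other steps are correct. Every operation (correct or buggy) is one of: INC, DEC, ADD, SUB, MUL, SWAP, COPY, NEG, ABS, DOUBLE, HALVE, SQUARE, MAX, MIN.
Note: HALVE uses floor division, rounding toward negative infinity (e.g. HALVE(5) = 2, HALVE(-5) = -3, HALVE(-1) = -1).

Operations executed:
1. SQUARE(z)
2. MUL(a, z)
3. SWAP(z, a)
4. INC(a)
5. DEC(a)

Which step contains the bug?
Step 4

Trace with buggy code:
Initial: a=4, z=4
After step 1: a=4, z=16
After step 2: a=64, z=16
After step 3: a=16, z=64
After step 4: a=17, z=64
After step 5: a=16, z=64
Actual final a=16, z=64 ≠ expected a=14, z=64.
Step 4 is the only position where a single-operation replacement can produce the expected result.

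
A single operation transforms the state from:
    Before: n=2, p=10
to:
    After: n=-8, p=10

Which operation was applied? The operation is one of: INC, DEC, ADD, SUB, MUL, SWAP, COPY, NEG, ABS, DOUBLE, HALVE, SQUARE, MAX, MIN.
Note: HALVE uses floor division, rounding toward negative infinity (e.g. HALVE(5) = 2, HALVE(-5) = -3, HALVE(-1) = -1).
SUB(n, p)

Analyzing the change:
Before: n=2, p=10
After: n=-8, p=10
Variable n changed from 2 to -8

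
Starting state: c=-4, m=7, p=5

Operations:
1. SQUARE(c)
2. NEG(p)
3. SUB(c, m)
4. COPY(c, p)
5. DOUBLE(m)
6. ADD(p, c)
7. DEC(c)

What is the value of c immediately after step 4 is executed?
c = -5

Tracing c through execution:
Initial: c = -4
After step 1 (SQUARE(c)): c = 16
After step 2 (NEG(p)): c = 16
After step 3 (SUB(c, m)): c = 9
After step 4 (COPY(c, p)): c = -5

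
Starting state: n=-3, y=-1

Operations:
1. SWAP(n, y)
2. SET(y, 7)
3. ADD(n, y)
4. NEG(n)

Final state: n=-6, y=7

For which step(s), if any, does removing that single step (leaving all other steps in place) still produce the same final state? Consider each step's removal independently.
None - removing any single step changes the final result

Testing removal of each single step:
Without step 1: final = n=-4, y=7 (different)
Without step 2: final = n=4, y=-3 (different)
Without step 3: final = n=1, y=7 (different)
Without step 4: final = n=6, y=7 (different)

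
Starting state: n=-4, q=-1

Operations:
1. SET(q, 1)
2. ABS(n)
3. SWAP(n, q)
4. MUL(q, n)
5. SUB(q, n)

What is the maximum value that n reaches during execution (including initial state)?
4

Values of n at each step:
Initial: n = -4
After step 1: n = -4
After step 2: n = 4 ← maximum
After step 3: n = 1
After step 4: n = 1
After step 5: n = 1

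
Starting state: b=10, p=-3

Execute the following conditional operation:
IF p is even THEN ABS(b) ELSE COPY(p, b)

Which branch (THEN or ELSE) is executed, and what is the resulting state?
Branch: ELSE, Final state: b=10, p=10

Evaluating condition: p is even
Condition is False, so ELSE branch executes
After COPY(p, b): b=10, p=10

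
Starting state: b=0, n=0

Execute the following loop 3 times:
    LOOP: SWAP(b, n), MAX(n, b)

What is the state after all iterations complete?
b=0, n=0

Iteration trace:
Start: b=0, n=0
After iteration 1: b=0, n=0
After iteration 2: b=0, n=0
After iteration 3: b=0, n=0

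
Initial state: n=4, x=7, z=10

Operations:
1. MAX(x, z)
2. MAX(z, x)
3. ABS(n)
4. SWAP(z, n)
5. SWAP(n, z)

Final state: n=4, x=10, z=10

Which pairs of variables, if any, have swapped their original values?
None

Comparing initial and final values:
z: 10 → 10
n: 4 → 4
x: 7 → 10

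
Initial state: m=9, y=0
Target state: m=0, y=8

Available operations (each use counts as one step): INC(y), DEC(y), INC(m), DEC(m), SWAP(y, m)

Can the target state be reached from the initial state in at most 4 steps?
Yes

Path (2 steps): DEC(m) → SWAP(y, m)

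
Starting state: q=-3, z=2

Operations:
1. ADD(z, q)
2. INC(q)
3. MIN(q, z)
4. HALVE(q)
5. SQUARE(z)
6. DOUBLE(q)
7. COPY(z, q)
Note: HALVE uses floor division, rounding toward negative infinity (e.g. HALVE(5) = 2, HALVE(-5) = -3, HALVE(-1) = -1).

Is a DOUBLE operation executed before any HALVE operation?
No

First DOUBLE: step 6
First HALVE: step 4
Since 6 > 4, HALVE comes first.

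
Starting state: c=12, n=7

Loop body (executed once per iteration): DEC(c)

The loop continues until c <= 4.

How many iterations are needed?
8

Tracing iterations:
Initial: c=12, n=7
After iteration 1: c=11, n=7
After iteration 2: c=10, n=7
After iteration 3: c=9, n=7
After iteration 4: c=8, n=7
After iteration 5: c=7, n=7
After iteration 6: c=6, n=7
After iteration 7: c=5, n=7
After iteration 8: c=4, n=7
c <= 4 now holds, so the loop exits after 8 iterations.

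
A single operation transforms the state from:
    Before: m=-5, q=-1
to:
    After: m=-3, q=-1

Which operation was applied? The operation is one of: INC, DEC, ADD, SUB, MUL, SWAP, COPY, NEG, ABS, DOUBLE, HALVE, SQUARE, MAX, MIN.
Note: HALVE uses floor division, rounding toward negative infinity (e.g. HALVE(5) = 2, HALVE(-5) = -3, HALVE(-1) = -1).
HALVE(m)

Analyzing the change:
Before: m=-5, q=-1
After: m=-3, q=-1
Variable m changed from -5 to -3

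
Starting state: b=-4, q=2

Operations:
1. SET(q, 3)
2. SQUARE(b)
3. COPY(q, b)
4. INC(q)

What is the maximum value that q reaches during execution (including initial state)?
17

Values of q at each step:
Initial: q = 2
After step 1: q = 3
After step 2: q = 3
After step 3: q = 16
After step 4: q = 17 ← maximum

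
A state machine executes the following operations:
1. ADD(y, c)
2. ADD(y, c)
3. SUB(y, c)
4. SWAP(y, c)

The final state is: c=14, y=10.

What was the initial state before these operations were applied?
c=10, y=4

Working backwards:
Final state: c=14, y=10
Before step 4 (SWAP(y, c)): c=10, y=14
Before step 3 (SUB(y, c)): c=10, y=24
Before step 2 (ADD(y, c)): c=10, y=14
Before step 1 (ADD(y, c)): c=10, y=4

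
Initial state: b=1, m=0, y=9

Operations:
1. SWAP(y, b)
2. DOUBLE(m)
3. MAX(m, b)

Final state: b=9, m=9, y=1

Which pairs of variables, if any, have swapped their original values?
(y, b)

Comparing initial and final values:
m: 0 → 9
y: 9 → 1
b: 1 → 9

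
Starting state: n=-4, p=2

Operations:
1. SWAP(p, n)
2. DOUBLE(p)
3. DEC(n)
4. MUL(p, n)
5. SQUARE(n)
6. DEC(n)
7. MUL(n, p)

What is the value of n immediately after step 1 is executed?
n = 2

Tracing n through execution:
Initial: n = -4
After step 1 (SWAP(p, n)): n = 2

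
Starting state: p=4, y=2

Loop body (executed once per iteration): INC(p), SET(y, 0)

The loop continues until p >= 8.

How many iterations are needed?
4

Tracing iterations:
Initial: p=4, y=2
After iteration 1: p=5, y=0
After iteration 2: p=6, y=0
After iteration 3: p=7, y=0
After iteration 4: p=8, y=0
p >= 8 now holds, so the loop exits after 4 iterations.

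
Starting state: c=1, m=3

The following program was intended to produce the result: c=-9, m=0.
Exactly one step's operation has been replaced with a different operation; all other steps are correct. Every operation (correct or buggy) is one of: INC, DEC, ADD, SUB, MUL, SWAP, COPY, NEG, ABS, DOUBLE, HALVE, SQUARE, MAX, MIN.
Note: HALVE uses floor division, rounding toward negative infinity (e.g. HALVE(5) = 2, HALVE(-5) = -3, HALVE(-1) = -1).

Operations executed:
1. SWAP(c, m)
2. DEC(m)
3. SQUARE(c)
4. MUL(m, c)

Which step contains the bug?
Step 4

Trace with buggy code:
Initial: c=1, m=3
After step 1: c=3, m=1
After step 2: c=3, m=0
After step 3: c=9, m=0
After step 4: c=9, m=0
Actual final c=9, m=0 ≠ expected c=-9, m=0.
Step 4 is the only position where a single-operation replacement can produce the expected result.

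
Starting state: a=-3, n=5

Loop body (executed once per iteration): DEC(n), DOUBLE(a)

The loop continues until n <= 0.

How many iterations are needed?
5

Tracing iterations:
Initial: a=-3, n=5
After iteration 1: a=-6, n=4
After iteration 2: a=-12, n=3
After iteration 3: a=-24, n=2
After iteration 4: a=-48, n=1
After iteration 5: a=-96, n=0
n <= 0 now holds, so the loop exits after 5 iterations.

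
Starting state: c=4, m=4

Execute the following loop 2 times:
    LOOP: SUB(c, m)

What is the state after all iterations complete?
c=-4, m=4

Iteration trace:
Start: c=4, m=4
After iteration 1: c=0, m=4
After iteration 2: c=-4, m=4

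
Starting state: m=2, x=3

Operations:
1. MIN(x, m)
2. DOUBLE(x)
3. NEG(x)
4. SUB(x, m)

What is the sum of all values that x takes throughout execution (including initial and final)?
-1

Values of x at each step:
Initial: x = 3
After step 1: x = 2
After step 2: x = 4
After step 3: x = -4
After step 4: x = -6
Sum = 3 + 2 + 4 + -4 + -6 = -1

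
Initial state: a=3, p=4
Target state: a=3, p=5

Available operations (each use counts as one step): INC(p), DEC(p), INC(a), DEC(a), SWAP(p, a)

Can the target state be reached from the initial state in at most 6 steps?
Yes

Path (1 step): INC(p)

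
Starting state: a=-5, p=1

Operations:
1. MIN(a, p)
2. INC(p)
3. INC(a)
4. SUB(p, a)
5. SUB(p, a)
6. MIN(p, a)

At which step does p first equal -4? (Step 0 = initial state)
Step 6

Tracing p:
Initial: p = 1
After step 1: p = 1
After step 2: p = 2
After step 3: p = 2
After step 4: p = 6
After step 5: p = 10
After step 6: p = -4 ← first occurrence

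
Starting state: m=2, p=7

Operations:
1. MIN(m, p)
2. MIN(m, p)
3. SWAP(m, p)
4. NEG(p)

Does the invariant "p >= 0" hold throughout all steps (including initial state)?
No, violated after step 4

The invariant is violated after step 4.

State at each step:
Initial: m=2, p=7
After step 1: m=2, p=7
After step 2: m=2, p=7
After step 3: m=7, p=2
After step 4: m=7, p=-2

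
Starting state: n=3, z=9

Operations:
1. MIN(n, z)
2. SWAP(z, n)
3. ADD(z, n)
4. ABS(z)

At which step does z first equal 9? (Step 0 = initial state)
Step 0

Tracing z:
Initial: z = 9 ← first occurrence
After step 1: z = 9
After step 2: z = 3
After step 3: z = 12
After step 4: z = 12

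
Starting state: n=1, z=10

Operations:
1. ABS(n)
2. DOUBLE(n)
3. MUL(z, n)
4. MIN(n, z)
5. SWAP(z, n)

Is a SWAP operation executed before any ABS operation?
No

First SWAP: step 5
First ABS: step 1
Since 5 > 1, ABS comes first.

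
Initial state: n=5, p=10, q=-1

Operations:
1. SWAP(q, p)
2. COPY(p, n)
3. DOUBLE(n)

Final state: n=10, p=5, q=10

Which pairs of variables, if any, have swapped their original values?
(p, n)

Comparing initial and final values:
p: 10 → 5
q: -1 → 10
n: 5 → 10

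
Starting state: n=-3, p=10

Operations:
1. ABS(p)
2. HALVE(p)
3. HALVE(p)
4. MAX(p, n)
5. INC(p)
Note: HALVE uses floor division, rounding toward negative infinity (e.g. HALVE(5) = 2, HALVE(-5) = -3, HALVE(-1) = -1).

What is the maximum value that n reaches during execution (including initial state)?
-3

Values of n at each step:
Initial: n = -3 ← maximum
After step 1: n = -3
After step 2: n = -3
After step 3: n = -3
After step 4: n = -3
After step 5: n = -3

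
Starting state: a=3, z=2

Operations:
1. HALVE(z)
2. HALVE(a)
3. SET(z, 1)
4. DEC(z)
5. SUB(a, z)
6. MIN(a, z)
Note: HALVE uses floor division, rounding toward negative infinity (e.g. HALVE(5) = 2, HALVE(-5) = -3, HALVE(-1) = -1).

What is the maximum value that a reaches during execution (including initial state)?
3

Values of a at each step:
Initial: a = 3 ← maximum
After step 1: a = 3
After step 2: a = 1
After step 3: a = 1
After step 4: a = 1
After step 5: a = 1
After step 6: a = 0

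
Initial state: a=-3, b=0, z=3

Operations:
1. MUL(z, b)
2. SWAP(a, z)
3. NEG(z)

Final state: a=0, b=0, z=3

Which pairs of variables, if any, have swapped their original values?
None

Comparing initial and final values:
b: 0 → 0
z: 3 → 3
a: -3 → 0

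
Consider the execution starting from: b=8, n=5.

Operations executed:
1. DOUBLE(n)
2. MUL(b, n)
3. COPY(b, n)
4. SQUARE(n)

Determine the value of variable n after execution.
n = 100

Tracing execution:
Step 1: DOUBLE(n) → n = 10
Step 2: MUL(b, n) → n = 10
Step 3: COPY(b, n) → n = 10
Step 4: SQUARE(n) → n = 100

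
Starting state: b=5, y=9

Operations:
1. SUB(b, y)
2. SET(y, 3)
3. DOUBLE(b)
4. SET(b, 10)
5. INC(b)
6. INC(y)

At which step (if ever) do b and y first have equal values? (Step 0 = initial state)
Never

b and y never become equal during execution.

Comparing values at each step:
Initial: b=5, y=9
After step 1: b=-4, y=9
After step 2: b=-4, y=3
After step 3: b=-8, y=3
After step 4: b=10, y=3
After step 5: b=11, y=3
After step 6: b=11, y=4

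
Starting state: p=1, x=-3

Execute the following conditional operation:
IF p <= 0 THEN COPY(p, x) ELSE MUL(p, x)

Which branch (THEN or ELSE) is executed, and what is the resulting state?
Branch: ELSE, Final state: p=-3, x=-3

Evaluating condition: p <= 0
p = 1
Condition is False, so ELSE branch executes
After MUL(p, x): p=-3, x=-3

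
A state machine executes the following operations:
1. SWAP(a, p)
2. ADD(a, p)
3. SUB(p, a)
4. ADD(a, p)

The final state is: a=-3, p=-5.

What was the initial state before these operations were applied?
a=-3, p=5

Working backwards:
Final state: a=-3, p=-5
Before step 4 (ADD(a, p)): a=2, p=-5
Before step 3 (SUB(p, a)): a=2, p=-3
Before step 2 (ADD(a, p)): a=5, p=-3
Before step 1 (SWAP(a, p)): a=-3, p=5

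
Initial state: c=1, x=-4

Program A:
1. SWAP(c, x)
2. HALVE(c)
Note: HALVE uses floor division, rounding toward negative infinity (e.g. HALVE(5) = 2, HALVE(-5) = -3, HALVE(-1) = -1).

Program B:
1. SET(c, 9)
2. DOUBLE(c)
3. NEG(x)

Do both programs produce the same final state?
No

Program A final state: c=-2, x=1
Program B final state: c=18, x=4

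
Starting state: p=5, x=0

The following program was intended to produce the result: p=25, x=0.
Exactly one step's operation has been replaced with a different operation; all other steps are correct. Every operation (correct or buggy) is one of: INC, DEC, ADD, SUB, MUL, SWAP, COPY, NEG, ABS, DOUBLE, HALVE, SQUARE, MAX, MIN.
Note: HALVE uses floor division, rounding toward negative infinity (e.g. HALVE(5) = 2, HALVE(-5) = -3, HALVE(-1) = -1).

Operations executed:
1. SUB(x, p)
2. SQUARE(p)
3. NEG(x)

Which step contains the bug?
Step 1

Trace with buggy code:
Initial: p=5, x=0
After step 1: p=5, x=-5
After step 2: p=25, x=-5
After step 3: p=25, x=5
Actual final p=25, x=5 ≠ expected p=25, x=0.
Step 1 is the only position where a single-operation replacement can produce the expected result.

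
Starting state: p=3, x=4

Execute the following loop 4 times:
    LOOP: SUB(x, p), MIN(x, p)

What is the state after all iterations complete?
p=3, x=-8

Iteration trace:
Start: p=3, x=4
After iteration 1: p=3, x=1
After iteration 2: p=3, x=-2
After iteration 3: p=3, x=-5
After iteration 4: p=3, x=-8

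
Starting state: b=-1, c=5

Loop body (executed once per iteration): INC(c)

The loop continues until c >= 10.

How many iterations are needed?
5

Tracing iterations:
Initial: b=-1, c=5
After iteration 1: b=-1, c=6
After iteration 2: b=-1, c=7
After iteration 3: b=-1, c=8
After iteration 4: b=-1, c=9
After iteration 5: b=-1, c=10
c >= 10 now holds, so the loop exits after 5 iterations.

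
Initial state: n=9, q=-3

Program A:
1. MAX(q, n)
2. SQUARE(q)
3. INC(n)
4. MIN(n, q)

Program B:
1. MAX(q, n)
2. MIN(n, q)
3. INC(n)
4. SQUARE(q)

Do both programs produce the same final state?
Yes

Program A final state: n=10, q=81
Program B final state: n=10, q=81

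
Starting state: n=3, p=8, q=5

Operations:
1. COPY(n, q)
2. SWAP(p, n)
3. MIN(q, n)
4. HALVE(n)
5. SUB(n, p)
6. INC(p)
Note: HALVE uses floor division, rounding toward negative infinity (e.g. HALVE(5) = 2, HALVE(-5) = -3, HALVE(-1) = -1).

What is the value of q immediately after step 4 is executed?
q = 5

Tracing q through execution:
Initial: q = 5
After step 1 (COPY(n, q)): q = 5
After step 2 (SWAP(p, n)): q = 5
After step 3 (MIN(q, n)): q = 5
After step 4 (HALVE(n)): q = 5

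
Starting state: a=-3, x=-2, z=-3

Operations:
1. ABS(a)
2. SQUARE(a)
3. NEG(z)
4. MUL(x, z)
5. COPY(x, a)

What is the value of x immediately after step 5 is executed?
x = 9

Tracing x through execution:
Initial: x = -2
After step 1 (ABS(a)): x = -2
After step 2 (SQUARE(a)): x = -2
After step 3 (NEG(z)): x = -2
After step 4 (MUL(x, z)): x = -6
After step 5 (COPY(x, a)): x = 9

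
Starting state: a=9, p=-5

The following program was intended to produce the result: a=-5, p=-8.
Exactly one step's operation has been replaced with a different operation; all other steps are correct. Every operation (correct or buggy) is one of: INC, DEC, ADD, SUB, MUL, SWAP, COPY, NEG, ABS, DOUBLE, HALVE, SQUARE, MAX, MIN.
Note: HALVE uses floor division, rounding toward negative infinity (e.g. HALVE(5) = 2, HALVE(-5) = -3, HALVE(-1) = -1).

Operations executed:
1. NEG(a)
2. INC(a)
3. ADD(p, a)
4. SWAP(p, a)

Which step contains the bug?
Step 3

Trace with buggy code:
Initial: a=9, p=-5
After step 1: a=-9, p=-5
After step 2: a=-8, p=-5
After step 3: a=-8, p=-13
After step 4: a=-13, p=-8
Actual final a=-13, p=-8 ≠ expected a=-5, p=-8.
Step 3 is the only position where a single-operation replacement can produce the expected result.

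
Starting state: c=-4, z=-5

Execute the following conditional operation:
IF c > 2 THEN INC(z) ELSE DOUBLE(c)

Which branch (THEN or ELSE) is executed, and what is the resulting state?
Branch: ELSE, Final state: c=-8, z=-5

Evaluating condition: c > 2
c = -4
Condition is False, so ELSE branch executes
After DOUBLE(c): c=-8, z=-5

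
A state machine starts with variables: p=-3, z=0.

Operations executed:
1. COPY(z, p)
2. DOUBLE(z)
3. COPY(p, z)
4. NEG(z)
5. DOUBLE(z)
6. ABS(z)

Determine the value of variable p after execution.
p = -6

Tracing execution:
Step 1: COPY(z, p) → p = -3
Step 2: DOUBLE(z) → p = -3
Step 3: COPY(p, z) → p = -6
Step 4: NEG(z) → p = -6
Step 5: DOUBLE(z) → p = -6
Step 6: ABS(z) → p = -6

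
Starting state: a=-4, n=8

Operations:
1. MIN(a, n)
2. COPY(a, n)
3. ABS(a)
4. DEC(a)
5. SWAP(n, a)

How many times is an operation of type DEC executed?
1

Counting DEC operations:
Step 4: DEC(a) ← DEC
Total: 1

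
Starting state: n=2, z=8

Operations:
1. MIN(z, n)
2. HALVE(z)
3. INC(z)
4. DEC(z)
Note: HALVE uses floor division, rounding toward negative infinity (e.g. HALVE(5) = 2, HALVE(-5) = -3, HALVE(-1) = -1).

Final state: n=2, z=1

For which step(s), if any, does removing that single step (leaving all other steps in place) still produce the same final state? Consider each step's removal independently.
None - removing any single step changes the final result

Testing removal of each single step:
Without step 1: final = n=2, z=4 (different)
Without step 2: final = n=2, z=2 (different)
Without step 3: final = n=2, z=0 (different)
Without step 4: final = n=2, z=2 (different)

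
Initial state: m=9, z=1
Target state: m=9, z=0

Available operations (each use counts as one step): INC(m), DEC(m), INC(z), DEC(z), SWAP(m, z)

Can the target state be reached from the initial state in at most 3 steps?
Yes

Path (1 step): DEC(z)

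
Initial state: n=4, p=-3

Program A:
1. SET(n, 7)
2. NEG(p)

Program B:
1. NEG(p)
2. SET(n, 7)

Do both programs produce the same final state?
Yes

Program A final state: n=7, p=3
Program B final state: n=7, p=3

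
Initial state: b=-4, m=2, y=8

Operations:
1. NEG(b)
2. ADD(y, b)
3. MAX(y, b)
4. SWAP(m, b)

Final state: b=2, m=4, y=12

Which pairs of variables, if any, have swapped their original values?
None

Comparing initial and final values:
y: 8 → 12
m: 2 → 4
b: -4 → 2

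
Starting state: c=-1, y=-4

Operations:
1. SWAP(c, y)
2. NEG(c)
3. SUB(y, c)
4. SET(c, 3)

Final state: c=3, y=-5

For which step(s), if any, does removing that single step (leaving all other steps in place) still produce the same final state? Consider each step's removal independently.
Step(s) 1

Testing removal of each single step:
Without step 1: final = c=3, y=-5 (same)
Without step 2: final = c=3, y=3 (different)
Without step 3: final = c=3, y=-1 (different)
Without step 4: final = c=4, y=-5 (different)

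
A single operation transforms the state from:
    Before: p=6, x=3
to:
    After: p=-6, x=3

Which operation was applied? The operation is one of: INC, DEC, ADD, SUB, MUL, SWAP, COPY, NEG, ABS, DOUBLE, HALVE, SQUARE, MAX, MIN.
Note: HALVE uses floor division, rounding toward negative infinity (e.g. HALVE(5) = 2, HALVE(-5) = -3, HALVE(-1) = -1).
NEG(p)

Analyzing the change:
Before: p=6, x=3
After: p=-6, x=3
Variable p changed from 6 to -6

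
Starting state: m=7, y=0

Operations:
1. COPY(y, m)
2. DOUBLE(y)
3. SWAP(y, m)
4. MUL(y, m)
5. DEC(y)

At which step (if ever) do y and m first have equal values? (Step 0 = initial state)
Step 1

y and m first become equal after step 1.

Comparing values at each step:
Initial: y=0, m=7
After step 1: y=7, m=7 ← equal!
After step 2: y=14, m=7
After step 3: y=7, m=14
After step 4: y=98, m=14
After step 5: y=97, m=14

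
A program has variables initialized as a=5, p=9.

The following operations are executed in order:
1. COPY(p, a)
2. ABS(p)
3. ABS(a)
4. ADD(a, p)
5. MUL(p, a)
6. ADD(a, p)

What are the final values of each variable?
{a: 60, p: 50}

Step-by-step execution:
Initial: a=5, p=9
After step 1 (COPY(p, a)): a=5, p=5
After step 2 (ABS(p)): a=5, p=5
After step 3 (ABS(a)): a=5, p=5
After step 4 (ADD(a, p)): a=10, p=5
After step 5 (MUL(p, a)): a=10, p=50
After step 6 (ADD(a, p)): a=60, p=50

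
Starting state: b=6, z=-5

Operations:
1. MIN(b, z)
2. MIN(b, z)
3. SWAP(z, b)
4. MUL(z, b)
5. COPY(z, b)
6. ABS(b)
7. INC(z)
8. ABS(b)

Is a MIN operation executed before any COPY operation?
Yes

First MIN: step 1
First COPY: step 5
Since 1 < 5, MIN comes first.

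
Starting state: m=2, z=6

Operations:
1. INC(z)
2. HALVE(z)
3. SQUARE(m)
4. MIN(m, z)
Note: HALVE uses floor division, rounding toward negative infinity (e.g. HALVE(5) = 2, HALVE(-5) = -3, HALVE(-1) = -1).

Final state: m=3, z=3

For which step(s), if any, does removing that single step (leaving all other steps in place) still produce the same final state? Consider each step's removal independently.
Step(s) 1

Testing removal of each single step:
Without step 1: final = m=3, z=3 (same)
Without step 2: final = m=4, z=7 (different)
Without step 3: final = m=2, z=3 (different)
Without step 4: final = m=4, z=3 (different)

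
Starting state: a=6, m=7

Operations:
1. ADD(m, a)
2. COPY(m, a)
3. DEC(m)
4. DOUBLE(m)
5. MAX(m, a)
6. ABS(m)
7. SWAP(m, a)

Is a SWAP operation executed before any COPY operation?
No

First SWAP: step 7
First COPY: step 2
Since 7 > 2, COPY comes first.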